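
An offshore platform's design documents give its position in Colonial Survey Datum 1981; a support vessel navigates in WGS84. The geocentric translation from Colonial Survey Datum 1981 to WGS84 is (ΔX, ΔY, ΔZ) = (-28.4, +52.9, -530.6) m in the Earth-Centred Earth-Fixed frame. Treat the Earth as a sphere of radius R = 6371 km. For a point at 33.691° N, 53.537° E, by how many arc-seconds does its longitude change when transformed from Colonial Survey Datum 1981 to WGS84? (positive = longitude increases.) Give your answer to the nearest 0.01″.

Δλ = 2.11″

sin φ = 0.554714, cos φ = 0.832041, sin λ = 0.804241, cos λ = 0.594304.
East component: ΔE = −sin λ·ΔX + cos λ·ΔY = −(0.804241)(-28.4) + (0.594304)(52.9) = 54.28 m.
1° of latitude spans πR/180 = 111195 m; at latitude φ, 1° of longitude spans that × cos φ = 92518.8 m, so Δλ = 54.28 / 92518.8 × 3600 = 2.112″.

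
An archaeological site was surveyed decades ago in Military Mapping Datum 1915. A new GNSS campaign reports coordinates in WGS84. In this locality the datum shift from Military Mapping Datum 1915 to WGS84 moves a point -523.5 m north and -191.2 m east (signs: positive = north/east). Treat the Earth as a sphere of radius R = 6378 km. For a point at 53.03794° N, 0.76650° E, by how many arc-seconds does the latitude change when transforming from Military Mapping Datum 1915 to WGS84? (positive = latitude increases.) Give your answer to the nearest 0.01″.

Δφ = -16.93″

On a sphere of radius R, 1 rad of latitude = R, so Δφ = ΔN / R = -523.5 / 6378000 = -8.2079e-05 rad = -16.930″.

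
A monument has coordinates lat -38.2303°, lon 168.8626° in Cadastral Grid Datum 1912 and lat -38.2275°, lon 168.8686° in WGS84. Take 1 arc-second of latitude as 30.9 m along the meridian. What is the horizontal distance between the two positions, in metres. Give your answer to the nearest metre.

Δφ = -38.2275° − -38.2303° = +0.0028°; Δλ = 168.8686° − 168.8626° = +0.0060°.
1° of latitude = 3600 × 30.90 = 111240 m.
ΔN = Δφ × 111240 = 311.5 m; ΔE = Δλ × 111240 × cos(-38.2303°) = +0.0060 × 111240 × 0.785530 = 524.3 m.
Distance = √(ΔE² + ΔN²) = √(524.3² + 311.5²) = 609.8 m.

610 m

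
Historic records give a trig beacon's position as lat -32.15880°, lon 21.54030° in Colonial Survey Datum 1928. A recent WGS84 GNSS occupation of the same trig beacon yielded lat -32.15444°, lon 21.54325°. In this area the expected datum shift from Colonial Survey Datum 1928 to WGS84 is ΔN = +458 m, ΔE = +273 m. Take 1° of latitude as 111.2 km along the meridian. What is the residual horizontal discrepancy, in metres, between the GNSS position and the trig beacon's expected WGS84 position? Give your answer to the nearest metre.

Observed coordinate differences: Δφ = +0.00436°, Δλ = +0.00295°.
Converting to metres (1° lat = 111200 m, cos φ = 0.846576): observed ΔN = 484.8 m, observed ΔE = 277.7 m.
Subtracting the expected shift leaves a residual of 484.8 − (458) = 26.8 m north and 277.7 − (273) = 4.7 m east.
Residual distance = √(26.8² + 4.7²) = 27.2 m.

27 m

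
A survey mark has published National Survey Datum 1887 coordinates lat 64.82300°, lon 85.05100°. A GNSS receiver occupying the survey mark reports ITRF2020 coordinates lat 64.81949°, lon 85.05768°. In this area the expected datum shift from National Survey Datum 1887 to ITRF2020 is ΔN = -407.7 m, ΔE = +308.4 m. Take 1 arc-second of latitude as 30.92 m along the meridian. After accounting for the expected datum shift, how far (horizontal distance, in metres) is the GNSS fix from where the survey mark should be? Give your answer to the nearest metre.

Observed coordinate differences: Δφ = -0.00351°, Δλ = +0.00668°.
Converting to metres (1° lat = 111312 m, cos φ = 0.425416): observed ΔN = -390.7 m, observed ΔE = 316.3 m.
Subtracting the expected shift leaves a residual of -390.7 − (-407.7) = 17.0 m north and 316.3 − (308.4) = 7.9 m east.
Residual distance = √(17.0² + 7.9²) = 18.8 m.

19 m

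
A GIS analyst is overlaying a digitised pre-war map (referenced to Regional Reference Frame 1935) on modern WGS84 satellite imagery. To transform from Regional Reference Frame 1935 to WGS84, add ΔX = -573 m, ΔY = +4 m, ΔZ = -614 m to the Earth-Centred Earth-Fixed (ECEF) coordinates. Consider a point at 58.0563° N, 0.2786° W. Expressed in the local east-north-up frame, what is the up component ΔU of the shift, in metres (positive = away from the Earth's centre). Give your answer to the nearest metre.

The local up (radial) axis is (cos φ cos λ, cos φ sin λ, sin φ), giving ΔU = -303.163 − 0.010 − 521.021 = -824.19 m.

ΔU = -824 m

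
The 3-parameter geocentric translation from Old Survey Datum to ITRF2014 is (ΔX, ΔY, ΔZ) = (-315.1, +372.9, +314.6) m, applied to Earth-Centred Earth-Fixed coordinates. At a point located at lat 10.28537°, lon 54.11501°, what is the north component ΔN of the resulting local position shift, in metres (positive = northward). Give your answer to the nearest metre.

ΔN = 289 m

The local north axis is (−sin φ cos λ, −sin φ sin λ, cos φ), giving ΔN = 32.978 − 53.944 + 309.545 = 288.58 m.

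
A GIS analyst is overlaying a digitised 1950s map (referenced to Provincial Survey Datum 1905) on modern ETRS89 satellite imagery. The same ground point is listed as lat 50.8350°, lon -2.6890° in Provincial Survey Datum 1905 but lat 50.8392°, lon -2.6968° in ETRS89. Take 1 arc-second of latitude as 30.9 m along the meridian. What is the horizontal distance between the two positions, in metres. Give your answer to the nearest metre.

Δφ = 50.8392° − 50.8350° = +0.0042°; Δλ = -2.6968° − -2.6890° = -0.0078°.
1° of latitude = 3600 × 30.90 = 111240 m.
ΔN = Δφ × 111240 = 467.2 m; ΔE = Δλ × 111240 × cos(50.8350°) = -0.0078 × 111240 × 0.631556 = -548.0 m.
Distance = √(ΔE² + ΔN²) = √((-548.0)² + 467.2²) = 720.1 m.

720 m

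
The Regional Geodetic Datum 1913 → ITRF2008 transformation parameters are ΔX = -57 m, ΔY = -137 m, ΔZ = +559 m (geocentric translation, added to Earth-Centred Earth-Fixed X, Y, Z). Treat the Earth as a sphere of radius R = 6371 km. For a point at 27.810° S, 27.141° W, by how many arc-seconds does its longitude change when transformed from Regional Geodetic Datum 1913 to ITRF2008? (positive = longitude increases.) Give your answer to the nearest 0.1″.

sin φ = -0.466541, cos φ = 0.884500, sin λ = -0.456182, cos λ = 0.889887.
East component: ΔE = −sin λ·ΔX + cos λ·ΔY = −(-0.456182)(-57) + (0.889887)(-137) = -147.92 m.
1° of latitude spans πR/180 = 111195 m; at latitude φ, 1° of longitude spans that × cos φ = 98351.9 m, so Δλ = -147.92 / 98351.9 × 3600 = -5.414″.

Δλ = -5.4″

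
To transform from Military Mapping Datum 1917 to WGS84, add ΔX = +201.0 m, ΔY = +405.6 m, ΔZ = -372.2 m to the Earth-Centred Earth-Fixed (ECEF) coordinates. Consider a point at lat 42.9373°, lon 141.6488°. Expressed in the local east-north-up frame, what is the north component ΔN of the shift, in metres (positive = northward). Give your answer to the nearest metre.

ΔN = -337 m

At φ = 42.9373°, λ = 141.6488°: sin φ = 0.681198, cos φ = 0.732100, sin λ = 0.620480, cos λ = -0.784222.
ΔN = −sin φ cos λ·ΔX − sin φ sin λ·ΔY + cos φ·ΔZ = −(0.681198)(-0.784222)(201.0) − (0.681198)(0.620480)(405.6) + (0.732100)(-372.2) = -336.55 m.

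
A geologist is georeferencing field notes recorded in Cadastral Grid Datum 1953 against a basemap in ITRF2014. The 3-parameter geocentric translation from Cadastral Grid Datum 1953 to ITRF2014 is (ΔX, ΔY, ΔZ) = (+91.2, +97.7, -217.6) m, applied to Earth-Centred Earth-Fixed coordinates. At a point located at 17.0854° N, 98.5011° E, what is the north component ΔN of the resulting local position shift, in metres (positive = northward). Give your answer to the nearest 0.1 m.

At φ = 17.0854°, λ = 98.5011°: sin φ = 0.293797, cos φ = 0.955868, sin λ = 0.989013, cos λ = -0.147828.
ΔN = −sin φ cos λ·ΔX − sin φ sin λ·ΔY + cos φ·ΔZ = −(0.293797)(-0.147828)(91.2) − (0.293797)(0.989013)(97.7) + (0.955868)(-217.6) = -232.42 m.

ΔN = -232.4 m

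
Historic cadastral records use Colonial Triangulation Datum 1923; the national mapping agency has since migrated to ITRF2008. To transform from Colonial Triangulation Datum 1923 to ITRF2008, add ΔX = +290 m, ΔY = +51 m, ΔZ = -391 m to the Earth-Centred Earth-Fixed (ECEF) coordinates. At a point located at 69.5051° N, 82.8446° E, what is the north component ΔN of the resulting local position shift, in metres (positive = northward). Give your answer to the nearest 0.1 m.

ΔN = -218.1 m

At φ = 69.5051°, λ = 82.8446°: sin φ = 0.936703, cos φ = 0.350124, sin λ = 0.992212, cos λ = 0.124561.
ΔN = −sin φ cos λ·ΔX − sin φ sin λ·ΔY + cos φ·ΔZ = −(0.936703)(0.124561)(290) − (0.936703)(0.992212)(51) + (0.350124)(-391) = -218.13 m.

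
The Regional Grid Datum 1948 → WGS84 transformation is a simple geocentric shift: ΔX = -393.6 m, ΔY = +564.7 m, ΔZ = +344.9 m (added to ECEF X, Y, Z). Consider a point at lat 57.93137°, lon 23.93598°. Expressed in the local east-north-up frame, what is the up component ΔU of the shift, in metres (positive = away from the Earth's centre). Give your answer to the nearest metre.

ΔU = 223 m

At φ = 57.93137°, λ = 23.93598°: sin φ = 0.847413, cos φ = 0.530935, sin λ = 0.405716, cos λ = 0.913999.
ΔU = cos φ cos λ·ΔX + cos φ sin λ·ΔY + sin φ·ΔZ = (0.530935)(0.913999)(-393.6) + (0.530935)(0.405716)(564.7) + (0.847413)(344.9) = 222.91 m.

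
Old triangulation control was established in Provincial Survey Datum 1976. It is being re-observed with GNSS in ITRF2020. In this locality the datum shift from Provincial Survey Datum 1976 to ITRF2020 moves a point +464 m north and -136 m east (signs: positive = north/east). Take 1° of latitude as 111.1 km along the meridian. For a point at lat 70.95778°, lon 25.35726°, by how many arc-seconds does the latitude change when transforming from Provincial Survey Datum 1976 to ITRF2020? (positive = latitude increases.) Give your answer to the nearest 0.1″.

Δφ = 15.0″

1° of latitude = 111.1 km, so Δφ = 464.0 / 111100 = 0.0041764° = 15.035″.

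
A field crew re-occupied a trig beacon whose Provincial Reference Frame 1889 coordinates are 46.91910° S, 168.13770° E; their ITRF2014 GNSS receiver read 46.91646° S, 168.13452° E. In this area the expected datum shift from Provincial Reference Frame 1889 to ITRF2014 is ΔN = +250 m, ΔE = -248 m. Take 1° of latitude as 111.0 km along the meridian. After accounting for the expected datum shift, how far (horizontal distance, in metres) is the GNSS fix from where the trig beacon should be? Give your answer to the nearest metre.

Observed coordinate differences: Δφ = +0.00264°, Δλ = -0.00318°.
Converting to metres (1° lat = 111000 m, cos φ = 0.683030): observed ΔN = 293.0 m, observed ΔE = -241.1 m.
Subtracting the expected shift leaves a residual of 293.0 − (250) = 43.0 m north and -241.1 − (-248) = 6.9 m east.
Residual distance = √(43.0² + 6.9²) = 43.6 m.

44 m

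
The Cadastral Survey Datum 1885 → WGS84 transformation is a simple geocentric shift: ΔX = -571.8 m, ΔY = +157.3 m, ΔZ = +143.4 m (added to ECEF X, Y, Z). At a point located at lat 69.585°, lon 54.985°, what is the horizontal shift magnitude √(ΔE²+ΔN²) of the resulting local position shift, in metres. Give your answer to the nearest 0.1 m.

The local east axis at (φ, λ) is (−sin λ, cos λ, 0), so ΔE = −sin(54.985°)·(-571.8) + cos(54.985°)·157.3 = 558.56 m.
The local north axis is (−sin φ cos λ, −sin φ sin λ, cos φ), giving ΔN = 307.486 − 120.737 + 50.020 = 236.77 m.
Horizontal magnitude = √(ΔE² + ΔN²) = √(558.56² + 236.77²) = 606.67 m.

606.7 m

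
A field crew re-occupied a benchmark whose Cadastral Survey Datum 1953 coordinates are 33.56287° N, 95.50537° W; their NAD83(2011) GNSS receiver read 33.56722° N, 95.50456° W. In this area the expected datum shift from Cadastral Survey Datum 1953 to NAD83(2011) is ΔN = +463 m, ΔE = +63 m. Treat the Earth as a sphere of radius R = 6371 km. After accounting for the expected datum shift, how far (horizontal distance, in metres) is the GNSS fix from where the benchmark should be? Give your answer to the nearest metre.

24 m

Observed coordinate differences: Δφ = +0.00435°, Δλ = +0.00081°.
Converting to metres (1° lat = 111195 m, cos φ = 0.833280): observed ΔN = 483.7 m, observed ΔE = 75.1 m.
Subtracting the expected shift leaves a residual of 483.7 − (463) = 20.7 m north and 75.1 − (63) = 12.1 m east.
Residual distance = √(20.7² + 12.1²) = 24.0 m.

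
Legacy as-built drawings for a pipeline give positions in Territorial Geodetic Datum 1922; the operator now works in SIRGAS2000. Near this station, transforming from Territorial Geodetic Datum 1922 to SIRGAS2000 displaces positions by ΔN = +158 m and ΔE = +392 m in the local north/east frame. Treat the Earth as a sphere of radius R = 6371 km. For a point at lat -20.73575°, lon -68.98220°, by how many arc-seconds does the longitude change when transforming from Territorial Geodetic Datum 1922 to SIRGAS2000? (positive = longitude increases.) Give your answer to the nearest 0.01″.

At latitude -20.73575°, cos φ = 0.935223.
One radian of longitude at latitude φ spans R cos φ, so Δλ = ΔE / (R cos φ) = 392.0 / (6371000 × 0.935223) = 6.5790e-05 rad = 13.570″.

Δλ = 13.57″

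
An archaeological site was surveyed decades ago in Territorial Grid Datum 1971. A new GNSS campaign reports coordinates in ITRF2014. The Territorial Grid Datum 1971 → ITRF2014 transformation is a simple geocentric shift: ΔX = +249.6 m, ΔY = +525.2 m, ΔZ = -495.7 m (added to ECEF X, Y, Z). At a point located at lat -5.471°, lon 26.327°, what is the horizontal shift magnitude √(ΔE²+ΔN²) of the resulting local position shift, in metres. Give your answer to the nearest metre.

At φ = -5.471°, λ = 26.327°: sin φ = -0.095342, cos φ = 0.995445, sin λ = 0.443494, cos λ = 0.896278.
ΔE = −sin λ·ΔX + cos λ·ΔY = −(0.443494)·(249.6) + (0.896278)·(525.2) = 360.03 m.
ΔN = −sin φ cos λ·ΔX − sin φ sin λ·ΔY + cos φ·ΔZ = −(-0.095342)(0.896278)(249.6) − (-0.095342)(0.443494)(525.2) + (0.995445)(-495.7) = -449.91 m.
Horizontal magnitude = √(ΔE² + ΔN²) = √(360.03² + (-449.91)²) = 576.23 m.

576 m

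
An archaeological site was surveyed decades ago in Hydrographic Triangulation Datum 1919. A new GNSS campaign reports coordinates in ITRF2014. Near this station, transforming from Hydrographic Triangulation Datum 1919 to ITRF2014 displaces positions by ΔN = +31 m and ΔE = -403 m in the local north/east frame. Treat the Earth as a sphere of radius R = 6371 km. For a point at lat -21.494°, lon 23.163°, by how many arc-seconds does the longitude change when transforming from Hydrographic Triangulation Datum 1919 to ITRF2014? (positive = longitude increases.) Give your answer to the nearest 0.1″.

At latitude -21.494°, cos φ = 0.930456.
One radian of longitude at latitude φ spans R cos φ, so Δλ = ΔE / (R cos φ) = -403.0 / (6371000 × 0.930456) = -6.7983e-05 rad = -14.023″.

Δλ = -14.0″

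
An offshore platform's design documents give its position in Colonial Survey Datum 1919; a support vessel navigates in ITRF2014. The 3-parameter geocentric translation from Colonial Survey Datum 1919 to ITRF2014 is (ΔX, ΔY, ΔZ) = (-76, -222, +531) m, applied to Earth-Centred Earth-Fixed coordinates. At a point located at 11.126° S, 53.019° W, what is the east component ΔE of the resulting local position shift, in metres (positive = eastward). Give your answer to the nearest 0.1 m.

The local east axis at (φ, λ) is (−sin λ, cos λ, 0), so ΔE = −sin(-53.019°)·(-76) + cos(-53.019°)·(-222) = -194.26 m.

ΔE = -194.3 m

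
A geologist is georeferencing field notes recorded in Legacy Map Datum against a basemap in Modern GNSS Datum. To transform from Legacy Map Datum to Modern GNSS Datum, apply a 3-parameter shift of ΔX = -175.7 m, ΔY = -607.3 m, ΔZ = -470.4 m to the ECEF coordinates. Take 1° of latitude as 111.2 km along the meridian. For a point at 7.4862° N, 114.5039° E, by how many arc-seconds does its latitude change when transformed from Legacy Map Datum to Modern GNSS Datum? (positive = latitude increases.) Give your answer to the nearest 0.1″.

sin φ = 0.130287, cos φ = 0.991476, sin λ = 0.909933, cos λ = -0.414755.
North component: ΔN = −sin φ cos λ·ΔX − sin φ sin λ·ΔY + cos φ·ΔZ = −(0.130287)(-0.414755)(-175.7) − (0.130287)(0.909933)(-607.3) + (0.991476)(-470.4) = -403.89 m.
1° of latitude spans 111200 m, so Δφ = -403.89 / 111200 × 3600 = -13.076″.

Δφ = -13.1″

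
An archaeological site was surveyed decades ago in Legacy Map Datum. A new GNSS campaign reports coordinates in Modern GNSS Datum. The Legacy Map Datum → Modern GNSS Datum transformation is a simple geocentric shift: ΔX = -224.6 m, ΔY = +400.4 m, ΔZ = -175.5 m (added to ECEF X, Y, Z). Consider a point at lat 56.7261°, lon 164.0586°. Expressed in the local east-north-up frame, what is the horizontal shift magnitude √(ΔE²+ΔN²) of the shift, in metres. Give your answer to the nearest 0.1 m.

The local east axis at (φ, λ) is (−sin λ, cos λ, 0), so ΔE = −sin(164.0586°)·(-224.6) + cos(164.0586°)·400.4 = -323.31 m.
The local north axis is (−sin φ cos λ, −sin φ sin λ, cos φ), giving ΔN = -180.557 − 91.942 − 96.287 = -368.79 m.
Horizontal magnitude = √(ΔE² + ΔN²) = √((-323.31)² + (-368.79)²) = 490.44 m.

490.4 m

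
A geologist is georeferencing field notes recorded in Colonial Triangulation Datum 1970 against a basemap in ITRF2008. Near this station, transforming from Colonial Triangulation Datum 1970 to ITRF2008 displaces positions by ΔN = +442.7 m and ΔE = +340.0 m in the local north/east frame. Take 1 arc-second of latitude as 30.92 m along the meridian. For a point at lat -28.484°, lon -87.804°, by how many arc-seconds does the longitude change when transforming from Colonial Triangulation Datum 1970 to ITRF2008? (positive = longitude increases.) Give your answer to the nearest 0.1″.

At latitude -28.484°, cos φ = 0.878950.
1″ of longitude at this latitude = 30.92 × cos φ = 27.1771 m, so Δλ = 340.0 / 27.1771 = 12.511″.

Δλ = 12.5″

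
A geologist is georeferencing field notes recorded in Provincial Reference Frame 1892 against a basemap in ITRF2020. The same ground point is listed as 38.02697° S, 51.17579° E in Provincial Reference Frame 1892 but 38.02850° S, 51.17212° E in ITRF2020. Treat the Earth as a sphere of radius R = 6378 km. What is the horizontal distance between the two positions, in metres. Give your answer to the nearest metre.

Δφ = -38.02850° − -38.02697° = -0.00153°; Δλ = 51.17212° − 51.17579° = -0.00367°.
1° along a meridian = πR/180 = 111317 m.
ΔN = Δφ × 111317 = -170.3 m; ΔE = Δλ × 111317 × cos(-38.02697°) = -0.00367 × 111317 × 0.787721 = -321.8 m.
Distance = √(ΔE² + ΔN²) = √((-321.8)² + (-170.3)²) = 364.1 m.

364 m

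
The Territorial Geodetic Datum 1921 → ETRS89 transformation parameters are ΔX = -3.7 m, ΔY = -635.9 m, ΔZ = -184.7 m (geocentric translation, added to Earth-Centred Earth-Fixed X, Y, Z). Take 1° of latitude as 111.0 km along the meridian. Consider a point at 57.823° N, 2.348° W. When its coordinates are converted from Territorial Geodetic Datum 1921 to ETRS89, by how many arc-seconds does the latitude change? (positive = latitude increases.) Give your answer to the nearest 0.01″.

sin φ = 0.846407, cos φ = 0.532537, sin λ = -0.040969, cos λ = 0.999160.
North component: ΔN = −sin φ cos λ·ΔX − sin φ sin λ·ΔY + cos φ·ΔZ = −(0.846407)(0.999160)(-3.7) − (0.846407)(-0.040969)(-635.9) + (0.532537)(-184.7) = -117.28 m.
1° of latitude spans 111000 m, so Δφ = -117.28 / 111000 × 3600 = -3.804″.

Δφ = -3.80″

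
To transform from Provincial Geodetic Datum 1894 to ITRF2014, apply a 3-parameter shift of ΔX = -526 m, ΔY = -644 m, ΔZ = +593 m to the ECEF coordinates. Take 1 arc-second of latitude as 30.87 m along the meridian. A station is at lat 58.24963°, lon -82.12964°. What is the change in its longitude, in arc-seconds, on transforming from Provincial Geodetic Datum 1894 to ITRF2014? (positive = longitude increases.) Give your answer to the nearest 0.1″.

Δλ = -37.5″

sin φ = 0.850349, cos φ = 0.526219, sin λ = -0.990580, cos λ = 0.136932.
East component: ΔE = −sin λ·ΔX + cos λ·ΔY = −(-0.990580)(-526) + (0.136932)(-644) = -609.23 m.
1° of latitude spans 3600 × 30.87 = 111132 m; at latitude φ, 1° of longitude spans that × cos φ = 58479.8 m, so Δλ = -609.23 / 58479.8 × 3600 = -37.504″.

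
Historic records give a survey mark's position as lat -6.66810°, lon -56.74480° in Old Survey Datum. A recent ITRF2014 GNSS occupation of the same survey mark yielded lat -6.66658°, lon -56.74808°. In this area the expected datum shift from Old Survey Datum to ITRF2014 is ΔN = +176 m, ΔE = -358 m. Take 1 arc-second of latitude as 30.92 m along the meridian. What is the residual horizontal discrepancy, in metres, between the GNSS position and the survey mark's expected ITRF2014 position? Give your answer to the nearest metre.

Observed coordinate differences: Δφ = +0.00152°, Δλ = -0.00328°.
Converting to metres (1° lat = 111312 m, cos φ = 0.993235): observed ΔN = 169.2 m, observed ΔE = -362.6 m.
Subtracting the expected shift leaves a residual of 169.2 − (176) = -6.8 m north and -362.6 − (-358) = -4.6 m east.
Residual distance = √((-6.8)² + (-4.6)²) = 8.2 m.

8 m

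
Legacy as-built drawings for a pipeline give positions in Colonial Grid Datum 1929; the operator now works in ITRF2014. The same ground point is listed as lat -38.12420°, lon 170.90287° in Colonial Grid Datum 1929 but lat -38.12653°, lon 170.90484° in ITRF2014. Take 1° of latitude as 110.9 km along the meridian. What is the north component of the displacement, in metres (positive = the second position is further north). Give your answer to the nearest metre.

Δφ = -38.12653° − -38.12420° = -0.00233°; Δλ = 170.90484° − 170.90287° = +0.00197°.
ΔN = Δφ × 110900 = -258.4 m; ΔE = Δλ × 110900 × cos(-38.12420°) = +0.00197 × 110900 × 0.786674 = 171.9 m.

ΔN = -258 m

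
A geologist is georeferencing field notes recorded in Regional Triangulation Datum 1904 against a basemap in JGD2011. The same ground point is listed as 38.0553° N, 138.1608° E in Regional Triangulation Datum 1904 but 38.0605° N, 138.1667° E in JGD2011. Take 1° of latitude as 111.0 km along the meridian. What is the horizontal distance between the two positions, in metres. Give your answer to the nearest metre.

Δφ = 38.0605° − 38.0553° = +0.0052°; Δλ = 138.1667° − 138.1608° = +0.0059°.
ΔN = Δφ × 111000 = 577.2 m; ΔE = Δλ × 111000 × cos(38.0553°) = +0.0059 × 111000 × 0.787416 = 515.7 m.
Distance = √(ΔE² + ΔN²) = √(515.7² + 577.2²) = 774.0 m.

774 m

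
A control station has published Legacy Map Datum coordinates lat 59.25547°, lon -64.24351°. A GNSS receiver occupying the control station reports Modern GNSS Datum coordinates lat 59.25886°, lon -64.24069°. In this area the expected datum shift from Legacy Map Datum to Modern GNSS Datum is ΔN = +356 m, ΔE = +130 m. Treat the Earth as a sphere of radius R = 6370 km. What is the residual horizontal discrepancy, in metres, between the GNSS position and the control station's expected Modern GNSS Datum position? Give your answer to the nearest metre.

Observed coordinate differences: Δφ = +0.00339°, Δλ = +0.00282°.
Converting to metres (1° lat = 111177 m, cos φ = 0.511211): observed ΔN = 376.9 m, observed ΔE = 160.3 m.
Subtracting the expected shift leaves a residual of 376.9 − (356) = 20.9 m north and 160.3 − (130) = 30.3 m east.
Residual distance = √(20.9² + 30.3²) = 36.8 m.

37 m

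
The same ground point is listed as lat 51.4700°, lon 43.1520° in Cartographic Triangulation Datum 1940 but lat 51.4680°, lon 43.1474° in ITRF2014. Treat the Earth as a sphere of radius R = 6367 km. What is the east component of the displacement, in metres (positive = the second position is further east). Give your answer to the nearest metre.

ΔE = -318 m

Δφ = 51.4680° − 51.4700° = -0.0020°; Δλ = 43.1474° − 43.1520° = -0.0046°.
1° along a meridian = πR/180 = 111125 m.
ΔN = Δφ × 111125 = -222.3 m; ΔE = Δλ × 111125 × cos(51.4700°) = -0.0046 × 111125 × 0.622924 = -318.4 m.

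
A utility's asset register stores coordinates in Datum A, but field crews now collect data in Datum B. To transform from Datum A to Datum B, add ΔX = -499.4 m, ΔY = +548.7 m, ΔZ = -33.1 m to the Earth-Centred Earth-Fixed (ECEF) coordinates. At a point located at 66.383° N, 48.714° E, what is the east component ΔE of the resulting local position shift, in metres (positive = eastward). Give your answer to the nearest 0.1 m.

ΔE = 737.3 m

At φ = 66.383°, λ = 48.714°: sin φ = 0.916244, cos φ = 0.400621, sin λ = 0.751425, cos λ = 0.659818.
ΔE = −sin λ·ΔX + cos λ·ΔY = −(0.751425)·(-499.4) + (0.659818)·(548.7) = 737.30 m.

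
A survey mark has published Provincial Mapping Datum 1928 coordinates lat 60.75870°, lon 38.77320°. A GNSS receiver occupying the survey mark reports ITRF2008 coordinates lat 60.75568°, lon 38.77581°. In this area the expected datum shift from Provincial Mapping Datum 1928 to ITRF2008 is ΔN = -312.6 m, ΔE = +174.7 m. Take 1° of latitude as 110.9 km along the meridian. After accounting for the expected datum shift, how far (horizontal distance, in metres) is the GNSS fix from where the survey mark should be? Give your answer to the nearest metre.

40 m

Observed coordinate differences: Δφ = -0.00302°, Δλ = +0.00261°.
Converting to metres (1° lat = 110900 m, cos φ = 0.488489): observed ΔN = -334.9 m, observed ΔE = 141.4 m.
Subtracting the expected shift leaves a residual of -334.9 − (-312.6) = -22.3 m north and 141.4 − (174.7) = -33.3 m east.
Residual distance = √((-22.3)² + (-33.3)²) = 40.1 m.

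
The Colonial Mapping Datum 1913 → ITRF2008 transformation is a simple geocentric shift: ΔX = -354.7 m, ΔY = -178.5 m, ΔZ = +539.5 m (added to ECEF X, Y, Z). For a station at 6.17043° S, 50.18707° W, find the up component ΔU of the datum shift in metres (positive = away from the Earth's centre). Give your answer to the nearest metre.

ΔU = -147 m

At φ = -6.17043°, λ = -50.18707°: sin φ = -0.107486, cos φ = 0.994207, sin λ = -0.768139, cos λ = 0.640283.
ΔU = cos φ cos λ·ΔX + cos φ sin λ·ΔY + sin φ·ΔZ = (0.994207)(0.640283)(-354.7) + (0.994207)(-0.768139)(-178.5) + (-0.107486)(539.5) = -147.46 m.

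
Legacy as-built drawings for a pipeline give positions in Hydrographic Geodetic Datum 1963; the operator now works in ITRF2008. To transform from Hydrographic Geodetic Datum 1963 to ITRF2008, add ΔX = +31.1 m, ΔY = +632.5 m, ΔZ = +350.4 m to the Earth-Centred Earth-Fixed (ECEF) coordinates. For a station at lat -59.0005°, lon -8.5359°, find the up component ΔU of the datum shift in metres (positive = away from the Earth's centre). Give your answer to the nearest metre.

ΔU = -333 m

At φ = -59.0005°, λ = -8.5359°: sin φ = -0.857172, cos φ = 0.515031, sin λ = -0.148429, cos λ = 0.988923.
ΔU = cos φ cos λ·ΔX + cos φ sin λ·ΔY + sin φ·ΔZ = (0.515031)(0.988923)(31.1) + (0.515031)(-0.148429)(632.5) + (-0.857172)(350.4) = -332.86 m.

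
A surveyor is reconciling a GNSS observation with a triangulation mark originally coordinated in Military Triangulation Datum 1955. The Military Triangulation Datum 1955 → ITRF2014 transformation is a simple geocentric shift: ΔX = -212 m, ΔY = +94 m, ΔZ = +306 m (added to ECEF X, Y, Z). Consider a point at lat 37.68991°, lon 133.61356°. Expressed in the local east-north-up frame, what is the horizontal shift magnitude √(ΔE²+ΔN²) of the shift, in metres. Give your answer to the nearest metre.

The local east axis at (φ, λ) is (−sin λ, cos λ, 0), so ΔE = −sin(133.61356°)·(-212) + cos(133.61356°)·94 = 88.65 m.
The local north axis is (−sin φ cos λ, −sin φ sin λ, cos φ), giving ΔN = -89.407 − 41.609 + 242.147 = 111.13 m.
Horizontal magnitude = √(ΔE² + ΔN²) = √(88.65² + 111.13²) = 142.16 m.

142 m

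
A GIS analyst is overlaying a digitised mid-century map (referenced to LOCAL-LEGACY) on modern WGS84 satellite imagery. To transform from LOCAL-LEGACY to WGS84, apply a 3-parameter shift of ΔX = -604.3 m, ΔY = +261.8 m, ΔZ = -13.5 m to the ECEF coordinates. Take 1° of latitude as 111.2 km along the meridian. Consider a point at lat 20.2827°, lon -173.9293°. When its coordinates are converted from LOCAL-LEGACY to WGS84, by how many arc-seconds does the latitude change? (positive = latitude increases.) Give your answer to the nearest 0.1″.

sin φ = 0.346652, cos φ = 0.937994, sin λ = -0.105756, cos λ = -0.994392.
North component: ΔN = −sin φ cos λ·ΔX − sin φ sin λ·ΔY + cos φ·ΔZ = −(0.346652)(-0.994392)(-604.3) − (0.346652)(-0.105756)(261.8) + (0.937994)(-13.5) = -211.37 m.
1° of latitude spans 111200 m, so Δφ = -211.37 / 111200 × 3600 = -6.843″.

Δφ = -6.8″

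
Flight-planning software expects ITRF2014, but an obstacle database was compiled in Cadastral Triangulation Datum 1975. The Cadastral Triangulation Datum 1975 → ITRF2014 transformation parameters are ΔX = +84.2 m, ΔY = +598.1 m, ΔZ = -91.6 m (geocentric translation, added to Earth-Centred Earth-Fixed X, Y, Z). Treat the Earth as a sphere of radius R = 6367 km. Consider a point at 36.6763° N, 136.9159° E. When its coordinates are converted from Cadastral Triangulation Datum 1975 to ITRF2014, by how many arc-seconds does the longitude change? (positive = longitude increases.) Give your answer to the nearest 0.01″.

sin φ = 0.597293, cos φ = 0.802023, sin λ = 0.683071, cos λ = -0.730352.
East component: ΔE = −sin λ·ΔX + cos λ·ΔY = −(0.683071)(84.2) + (-0.730352)(598.1) = -494.34 m.
1° of latitude spans πR/180 = 111125 m; at latitude φ, 1° of longitude spans that × cos φ = 89124.9 m, so Δλ = -494.34 / 89124.9 × 3600 = -19.968″.

Δλ = -19.97″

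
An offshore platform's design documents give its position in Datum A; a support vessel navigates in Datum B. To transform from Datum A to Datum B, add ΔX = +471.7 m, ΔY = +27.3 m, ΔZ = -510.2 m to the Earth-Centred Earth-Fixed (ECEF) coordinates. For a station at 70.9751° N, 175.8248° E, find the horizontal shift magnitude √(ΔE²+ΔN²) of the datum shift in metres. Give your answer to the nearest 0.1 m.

At φ = 70.9751°, λ = 175.8248°: sin φ = 0.945377, cos φ = 0.325979, sin λ = 0.072807, cos λ = -0.997346.
ΔE = −sin λ·ΔX + cos λ·ΔY = −(0.072807)·(471.7) + (-0.997346)·(27.3) = -61.57 m.
ΔN = −sin φ cos λ·ΔX − sin φ sin λ·ΔY + cos φ·ΔZ = −(0.945377)(-0.997346)(471.7) − (0.945377)(0.072807)(27.3) + (0.325979)(-510.2) = 276.56 m.
Horizontal magnitude = √(ΔE² + ΔN²) = √((-61.57)² + 276.56²) = 283.33 m.

283.3 m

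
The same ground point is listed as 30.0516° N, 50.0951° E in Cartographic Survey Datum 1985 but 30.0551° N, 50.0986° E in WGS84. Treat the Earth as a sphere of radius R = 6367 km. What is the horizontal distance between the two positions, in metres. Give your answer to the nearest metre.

514 m

Δφ = 30.0551° − 30.0516° = +0.0035°; Δλ = 50.0986° − 50.0951° = +0.0035°.
1° along a meridian = πR/180 = 111125 m.
ΔN = Δφ × 111125 = 388.9 m; ΔE = Δλ × 111125 × cos(30.0516°) = +0.0035 × 111125 × 0.865575 = 336.7 m.
Distance = √(ΔE² + ΔN²) = √(336.7² + 388.9²) = 514.4 m.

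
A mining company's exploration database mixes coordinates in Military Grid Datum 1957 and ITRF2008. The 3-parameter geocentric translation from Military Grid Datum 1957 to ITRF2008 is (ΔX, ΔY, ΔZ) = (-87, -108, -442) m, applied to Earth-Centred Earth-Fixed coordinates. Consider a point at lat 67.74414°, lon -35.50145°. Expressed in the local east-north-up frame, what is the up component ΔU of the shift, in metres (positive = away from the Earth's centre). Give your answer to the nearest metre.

ΔU = -412 m

The local up (radial) axis is (cos φ cos λ, cos φ sin λ, sin φ), giving ΔU = -26.825 + 23.754 − 409.072 = -412.14 m.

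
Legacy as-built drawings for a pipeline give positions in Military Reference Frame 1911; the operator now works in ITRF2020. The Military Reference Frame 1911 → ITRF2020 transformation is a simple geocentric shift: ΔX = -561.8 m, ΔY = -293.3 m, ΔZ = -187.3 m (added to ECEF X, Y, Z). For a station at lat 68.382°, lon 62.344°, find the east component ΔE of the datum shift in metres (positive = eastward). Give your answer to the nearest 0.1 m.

At φ = 68.382°, λ = 62.344°: sin φ = 0.929661, cos φ = 0.368417, sin λ = 0.885750, cos λ = 0.464162.
ΔE = −sin λ·ΔX + cos λ·ΔY = −(0.885750)·(-561.8) + (0.464162)·(-293.3) = 361.48 m.

ΔE = 361.5 m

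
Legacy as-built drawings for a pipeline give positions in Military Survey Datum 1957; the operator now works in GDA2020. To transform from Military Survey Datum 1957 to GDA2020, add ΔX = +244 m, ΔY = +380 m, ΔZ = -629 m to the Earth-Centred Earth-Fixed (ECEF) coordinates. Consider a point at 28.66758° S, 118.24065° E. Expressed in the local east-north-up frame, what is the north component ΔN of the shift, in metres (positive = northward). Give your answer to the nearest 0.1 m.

ΔN = -446.7 m

At φ = -28.66758°, λ = 118.24065°: sin φ = -0.479727, cos φ = 0.877418, sin λ = 0.880968, cos λ = -0.473176.
ΔN = −sin φ cos λ·ΔX − sin φ sin λ·ΔY + cos φ·ΔZ = −(-0.479727)(-0.473176)(244) − (-0.479727)(0.880968)(380) + (0.877418)(-629) = -446.69 m.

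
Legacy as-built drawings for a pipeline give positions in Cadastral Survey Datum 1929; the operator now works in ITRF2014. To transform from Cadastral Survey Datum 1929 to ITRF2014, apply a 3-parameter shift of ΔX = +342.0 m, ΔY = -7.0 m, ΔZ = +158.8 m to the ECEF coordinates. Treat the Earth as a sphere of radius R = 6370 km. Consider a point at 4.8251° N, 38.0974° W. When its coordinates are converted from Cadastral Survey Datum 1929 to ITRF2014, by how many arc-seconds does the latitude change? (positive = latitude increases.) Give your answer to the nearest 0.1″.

sin φ = 0.084114, cos φ = 0.996456, sin λ = -0.617000, cos λ = 0.786963.
North component: ΔN = −sin φ cos λ·ΔX − sin φ sin λ·ΔY + cos φ·ΔZ = −(0.084114)(0.786963)(342.0) − (0.084114)(-0.617000)(-7.0) + (0.996456)(158.8) = 135.24 m.
1° of latitude spans πR/180 = 111177 m, so Δφ = 135.24 / 111177 × 3600 = 4.379″.

Δφ = 4.4″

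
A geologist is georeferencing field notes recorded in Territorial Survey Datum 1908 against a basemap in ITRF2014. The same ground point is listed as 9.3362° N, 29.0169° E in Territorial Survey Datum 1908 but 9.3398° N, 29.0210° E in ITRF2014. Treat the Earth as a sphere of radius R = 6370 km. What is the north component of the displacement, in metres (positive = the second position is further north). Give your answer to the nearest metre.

ΔN = 400 m

Δφ = 9.3398° − 9.3362° = +0.0036°; Δλ = 29.0210° − 29.0169° = +0.0041°.
1° along a meridian = πR/180 = 111177 m.
ΔN = Δφ × 111177 = 400.2 m; ΔE = Δλ × 111177 × cos(9.3362°) = +0.0041 × 111177 × 0.986753 = 449.8 m.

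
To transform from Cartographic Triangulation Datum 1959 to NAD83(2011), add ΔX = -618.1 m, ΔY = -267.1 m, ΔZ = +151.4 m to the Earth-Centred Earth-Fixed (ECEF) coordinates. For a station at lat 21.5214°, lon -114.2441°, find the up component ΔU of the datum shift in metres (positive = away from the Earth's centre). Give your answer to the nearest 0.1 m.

The local up (radial) axis is (cos φ cos λ, cos φ sin λ, sin φ), giving ΔU = 236.112 + 226.563 + 55.541 = 518.22 m.

ΔU = 518.2 m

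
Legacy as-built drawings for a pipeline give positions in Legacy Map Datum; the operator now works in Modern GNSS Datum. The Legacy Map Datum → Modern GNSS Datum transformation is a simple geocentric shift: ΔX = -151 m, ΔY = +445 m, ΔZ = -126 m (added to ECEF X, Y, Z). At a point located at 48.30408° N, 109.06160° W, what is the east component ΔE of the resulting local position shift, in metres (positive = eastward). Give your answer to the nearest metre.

At φ = 48.30408°, λ = -109.06160°: sin φ = 0.746686, cos φ = 0.665177, sin λ = -0.945168, cos λ = -0.326585.
ΔE = −sin λ·ΔX + cos λ·ΔY = −(-0.945168)·(-151) + (-0.326585)·(445) = -288.05 m.

ΔE = -288 m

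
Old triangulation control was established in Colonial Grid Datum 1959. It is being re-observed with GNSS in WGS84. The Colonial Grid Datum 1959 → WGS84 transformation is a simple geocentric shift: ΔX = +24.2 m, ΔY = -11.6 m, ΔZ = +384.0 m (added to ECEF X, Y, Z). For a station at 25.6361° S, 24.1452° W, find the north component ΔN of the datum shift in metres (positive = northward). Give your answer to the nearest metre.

The local north axis is (−sin φ cos λ, −sin φ sin λ, cos φ), giving ΔN = 9.554 + 2.053 + 346.199 = 357.81 m.

ΔN = 358 m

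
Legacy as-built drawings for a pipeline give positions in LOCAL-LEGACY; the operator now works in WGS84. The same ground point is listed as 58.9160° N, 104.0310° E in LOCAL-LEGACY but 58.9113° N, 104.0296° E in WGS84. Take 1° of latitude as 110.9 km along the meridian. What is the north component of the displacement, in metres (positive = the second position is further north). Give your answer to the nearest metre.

Δφ = 58.9113° − 58.9160° = -0.0047°; Δλ = 104.0296° − 104.0310° = -0.0014°.
ΔN = Δφ × 110900 = -521.2 m; ΔE = Δλ × 110900 × cos(58.9160°) = -0.0014 × 110900 × 0.516294 = -80.2 m.

ΔN = -521 m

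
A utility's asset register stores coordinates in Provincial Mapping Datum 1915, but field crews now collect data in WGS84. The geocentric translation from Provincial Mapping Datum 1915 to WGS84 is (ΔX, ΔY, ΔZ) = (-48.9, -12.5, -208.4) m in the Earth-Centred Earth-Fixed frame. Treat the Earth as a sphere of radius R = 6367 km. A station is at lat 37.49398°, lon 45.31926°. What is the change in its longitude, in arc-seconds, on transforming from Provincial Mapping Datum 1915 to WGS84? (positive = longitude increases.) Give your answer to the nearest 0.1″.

sin φ = 0.608678, cos φ = 0.793417, sin λ = 0.711036, cos λ = 0.703156.
East component: ΔE = −sin λ·ΔX + cos λ·ΔY = −(0.711036)(-48.9) + (0.703156)(-12.5) = 25.98 m.
1° of latitude spans πR/180 = 111125 m; at latitude φ, 1° of longitude spans that × cos φ = 88168.6 m, so Δλ = 25.98 / 88168.6 × 3600 = 1.061″.

Δλ = 1.1″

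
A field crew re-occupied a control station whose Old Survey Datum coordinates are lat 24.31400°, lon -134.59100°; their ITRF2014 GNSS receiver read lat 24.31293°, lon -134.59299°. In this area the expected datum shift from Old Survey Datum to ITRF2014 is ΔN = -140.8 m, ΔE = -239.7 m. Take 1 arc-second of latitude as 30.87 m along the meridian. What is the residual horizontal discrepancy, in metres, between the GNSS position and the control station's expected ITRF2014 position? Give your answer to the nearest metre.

Observed coordinate differences: Δφ = -0.00107°, Δλ = -0.00199°.
Converting to metres (1° lat = 111132 m, cos φ = 0.911303): observed ΔN = -118.9 m, observed ΔE = -201.5 m.
Subtracting the expected shift leaves a residual of -118.9 − (-140.8) = 21.9 m north and -201.5 − (-239.7) = 38.2 m east.
Residual distance = √(21.9² + 38.2²) = 44.0 m.

44 m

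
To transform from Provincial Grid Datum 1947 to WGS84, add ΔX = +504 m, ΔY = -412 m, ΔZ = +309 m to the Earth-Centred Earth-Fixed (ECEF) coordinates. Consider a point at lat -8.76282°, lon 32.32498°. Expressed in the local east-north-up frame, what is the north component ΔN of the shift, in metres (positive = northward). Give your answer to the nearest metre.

The local north axis is (−sin φ cos λ, −sin φ sin λ, cos φ), giving ΔN = 64.883 − 33.562 + 305.393 = 336.71 m.

ΔN = 337 m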